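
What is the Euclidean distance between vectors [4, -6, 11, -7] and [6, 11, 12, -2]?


d = sqrt(sum of squared differences). (4-6)^2=4, (-6-11)^2=289, (11-12)^2=1, (-7--2)^2=25. Sum = 319.

sqrt(319)


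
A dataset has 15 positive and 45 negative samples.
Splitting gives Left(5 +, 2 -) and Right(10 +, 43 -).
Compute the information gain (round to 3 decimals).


H(parent) = 0.8113. H(left) = 0.8631, H(right) = 0.6987. Weighted = (7/60)*0.8631 + (53/60)*0.6987 = 0.7179. IG = 0.8113 - 0.7179 = 0.0934, which rounds to 0.093.

0.093


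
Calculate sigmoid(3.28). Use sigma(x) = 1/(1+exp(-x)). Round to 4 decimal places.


sigma(3.28) = 1/(1+e^(-3.28)) = 1/(1+0.037628) = 1/1.037628 = 0.9637.

0.9637


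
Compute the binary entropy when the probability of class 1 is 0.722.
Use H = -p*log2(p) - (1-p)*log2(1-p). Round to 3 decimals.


H = -0.722*log2(0.722) - 0.278*log2(0.278) = 0.853.

0.853


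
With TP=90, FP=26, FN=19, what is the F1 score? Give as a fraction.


Precision = 90/116 = 45/58. Recall = 90/109 = 90/109. F1 = 2*P*R/(P+R) = 4/5.

4/5


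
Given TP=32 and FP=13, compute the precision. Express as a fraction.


Precision = TP / (TP + FP) = 32 / 45 = 32/45.

32/45


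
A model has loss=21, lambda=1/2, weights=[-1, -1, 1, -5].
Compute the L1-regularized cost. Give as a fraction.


L1 norm = sum(|w|) = 8. J = 21 + 1/2 * 8 = 25.

25


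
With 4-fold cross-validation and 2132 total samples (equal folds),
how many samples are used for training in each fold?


Each validation fold has 2132/4 = 533 samples. Training set = 2132 - 533 = 1599.

1599


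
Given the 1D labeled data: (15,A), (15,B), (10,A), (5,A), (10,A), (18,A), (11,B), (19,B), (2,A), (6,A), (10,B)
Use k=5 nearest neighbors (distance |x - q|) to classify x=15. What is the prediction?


Distances: |15-15|=0, |15-15|=0, |10-15|=5, |5-15|=10, |10-15|=5, |18-15|=3, |11-15|=4, |19-15|=4, |2-15|=13, |6-15|=9, |10-15|=5. 5 nearest: (15,A), (15,B), (18,A), (11,B), (19,B). Counts: {'A': 2, 'B': 3}. Majority class: B.

B


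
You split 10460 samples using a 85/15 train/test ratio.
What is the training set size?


Test set = 10460 * 15% = 1569. Training set = 10460 - 1569 = 8891.

8891


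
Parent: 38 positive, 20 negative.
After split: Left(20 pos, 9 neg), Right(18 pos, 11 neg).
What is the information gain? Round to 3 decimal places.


H(parent) = 0.9294. H(left) = 0.8936, H(right) = 0.9576. Weighted = (29/58)*0.8936 + (29/58)*0.9576 = 0.9256. IG = 0.9294 - 0.9256 = 0.0038, which rounds to 0.004.

0.004


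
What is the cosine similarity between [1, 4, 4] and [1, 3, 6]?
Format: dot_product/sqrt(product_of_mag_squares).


dot = 37. |a|^2 = 33, |b|^2 = 46. cos = 37/sqrt(1518).

37/sqrt(1518)


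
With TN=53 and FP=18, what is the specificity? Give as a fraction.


Specificity = TN / (TN + FP) = 53 / 71 = 53/71.

53/71


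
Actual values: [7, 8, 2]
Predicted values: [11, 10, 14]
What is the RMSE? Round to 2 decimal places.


MSE = 54.6667. RMSE = sqrt(54.6667) = 7.39.

7.39


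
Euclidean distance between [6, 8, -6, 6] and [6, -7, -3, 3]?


d = sqrt(sum of squared differences). (6-6)^2=0, (8--7)^2=225, (-6--3)^2=9, (6-3)^2=9. Sum = 243.

sqrt(243)


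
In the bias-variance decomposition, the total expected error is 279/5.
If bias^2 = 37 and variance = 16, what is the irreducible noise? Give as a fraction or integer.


Total error = bias^2 + variance + irreducible noise. So irreducible noise = 279/5 - 37 - 16 = 14/5.

14/5


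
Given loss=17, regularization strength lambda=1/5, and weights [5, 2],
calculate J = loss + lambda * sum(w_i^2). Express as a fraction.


L2 sq norm = sum(w^2) = 29. J = 17 + 1/5 * 29 = 114/5.

114/5


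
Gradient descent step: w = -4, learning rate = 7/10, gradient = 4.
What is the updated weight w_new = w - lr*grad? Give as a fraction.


w_new = -4 - 7/10 * 4 = -4 - 14/5 = -34/5.

-34/5


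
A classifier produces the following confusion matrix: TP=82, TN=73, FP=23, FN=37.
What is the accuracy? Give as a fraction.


Accuracy = (TP + TN) / (TP + TN + FP + FN) = (82 + 73) / 215 = 31/43.

31/43


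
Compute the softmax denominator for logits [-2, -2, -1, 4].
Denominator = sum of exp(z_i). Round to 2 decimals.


Denom = e^-2=0.1353 + e^-2=0.1353 + e^-1=0.3679 + e^4=54.5982. Sum = 55.2367, which rounds to 55.24.

55.24


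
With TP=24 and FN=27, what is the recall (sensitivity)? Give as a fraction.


Recall = TP / (TP + FN) = 24 / 51 = 8/17.

8/17


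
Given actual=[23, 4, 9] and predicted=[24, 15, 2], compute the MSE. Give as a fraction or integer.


MSE = (1/3) * ((23-24)^2=1 + (4-15)^2=121 + (9-2)^2=49). Sum = 171. MSE = 57.

57


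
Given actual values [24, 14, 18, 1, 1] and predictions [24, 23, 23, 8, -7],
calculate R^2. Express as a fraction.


Mean(y) = 58/5. SS_res = 219. SS_tot = 2126/5. R^2 = 1 - 219/(2126/5) = 1031/2126.

1031/2126


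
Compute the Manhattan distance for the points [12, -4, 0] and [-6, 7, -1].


d = sum of absolute differences: |12--6|=18 + |-4-7|=11 + |0--1|=1 = 30.

30


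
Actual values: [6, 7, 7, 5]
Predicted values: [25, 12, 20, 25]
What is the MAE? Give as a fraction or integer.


MAE = (1/4) * (|6-25|=19 + |7-12|=5 + |7-20|=13 + |5-25|=20). Sum = 57. MAE = 57/4.

57/4


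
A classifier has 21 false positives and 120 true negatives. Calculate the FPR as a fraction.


FPR = FP / (FP + TN) = 21 / 141 = 7/47.

7/47


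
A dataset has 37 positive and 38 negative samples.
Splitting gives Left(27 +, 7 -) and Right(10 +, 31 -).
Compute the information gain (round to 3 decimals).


H(parent) = 0.9999. H(left) = 0.7335, H(right) = 0.8015. Weighted = (34/75)*0.7335 + (41/75)*0.8015 = 0.7707. IG = 0.9999 - 0.7707 = 0.2292, which rounds to 0.229.

0.229


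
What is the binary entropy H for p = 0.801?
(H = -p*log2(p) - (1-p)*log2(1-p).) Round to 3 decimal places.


H = -0.801*log2(0.801) - 0.199*log2(0.199) = 0.720.

0.720


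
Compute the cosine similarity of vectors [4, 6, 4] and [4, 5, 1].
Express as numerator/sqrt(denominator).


dot = 50. |a|^2 = 68, |b|^2 = 42. cos = 50/sqrt(2856).

50/sqrt(2856)


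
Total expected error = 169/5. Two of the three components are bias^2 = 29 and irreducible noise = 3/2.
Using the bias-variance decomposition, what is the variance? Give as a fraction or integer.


Total error = bias^2 + variance + irreducible noise. So variance = 169/5 - 29 - 3/2 = 33/10.

33/10


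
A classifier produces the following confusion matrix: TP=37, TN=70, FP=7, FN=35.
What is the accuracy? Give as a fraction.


Accuracy = (TP + TN) / (TP + TN + FP + FN) = (37 + 70) / 149 = 107/149.

107/149


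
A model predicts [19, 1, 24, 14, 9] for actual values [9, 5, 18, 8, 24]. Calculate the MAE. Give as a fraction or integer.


MAE = (1/5) * (|9-19|=10 + |5-1|=4 + |18-24|=6 + |8-14|=6 + |24-9|=15). Sum = 41. MAE = 41/5.

41/5


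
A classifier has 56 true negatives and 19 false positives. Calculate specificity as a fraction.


Specificity = TN / (TN + FP) = 56 / 75 = 56/75.

56/75


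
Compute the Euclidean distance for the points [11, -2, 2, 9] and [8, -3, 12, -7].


d = sqrt(sum of squared differences). (11-8)^2=9, (-2--3)^2=1, (2-12)^2=100, (9--7)^2=256. Sum = 366.

sqrt(366)


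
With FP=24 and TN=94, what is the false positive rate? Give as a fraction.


FPR = FP / (FP + TN) = 24 / 118 = 12/59.

12/59


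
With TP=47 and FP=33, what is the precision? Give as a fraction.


Precision = TP / (TP + FP) = 47 / 80 = 47/80.

47/80


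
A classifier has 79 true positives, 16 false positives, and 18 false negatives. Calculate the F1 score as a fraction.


Precision = 79/95 = 79/95. Recall = 79/97 = 79/97. F1 = 2*P*R/(P+R) = 79/96.

79/96


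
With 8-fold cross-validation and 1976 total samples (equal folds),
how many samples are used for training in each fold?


Each validation fold has 1976/8 = 247 samples. Training set = 1976 - 247 = 1729.

1729


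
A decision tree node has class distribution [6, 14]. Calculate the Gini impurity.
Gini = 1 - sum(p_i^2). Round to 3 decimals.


Total = 20. Proportions: 6/20, 14/20. sum(p_i^2) = 0.5800. Gini = 1 - 0.5800 = 0.4200, which rounds to 0.420.

0.420


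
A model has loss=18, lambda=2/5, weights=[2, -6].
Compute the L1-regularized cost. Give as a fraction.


L1 norm = sum(|w|) = 8. J = 18 + 2/5 * 8 = 106/5.

106/5


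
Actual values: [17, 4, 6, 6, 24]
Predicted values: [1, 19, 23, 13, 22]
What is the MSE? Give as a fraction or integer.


MSE = (1/5) * ((17-1)^2=256 + (4-19)^2=225 + (6-23)^2=289 + (6-13)^2=49 + (24-22)^2=4). Sum = 823. MSE = 823/5.

823/5


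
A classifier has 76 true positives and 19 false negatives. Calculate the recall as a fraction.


Recall = TP / (TP + FN) = 76 / 95 = 4/5.

4/5


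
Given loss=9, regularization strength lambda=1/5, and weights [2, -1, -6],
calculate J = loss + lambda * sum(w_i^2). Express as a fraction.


L2 sq norm = sum(w^2) = 41. J = 9 + 1/5 * 41 = 86/5.

86/5


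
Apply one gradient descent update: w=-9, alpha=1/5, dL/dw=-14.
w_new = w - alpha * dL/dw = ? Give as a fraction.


w_new = -9 - 1/5 * -14 = -9 - -14/5 = -31/5.

-31/5


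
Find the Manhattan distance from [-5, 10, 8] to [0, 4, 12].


d = sum of absolute differences: |-5-0|=5 + |10-4|=6 + |8-12|=4 = 15.

15


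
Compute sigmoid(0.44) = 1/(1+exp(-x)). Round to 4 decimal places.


sigma(0.44) = 1/(1+e^(-0.44)) = 1/(1+0.644036) = 1/1.644036 = 0.6083.

0.6083


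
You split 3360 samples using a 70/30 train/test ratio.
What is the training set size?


Test set = 3360 * 30% = 1008. Training set = 3360 - 1008 = 2352.

2352


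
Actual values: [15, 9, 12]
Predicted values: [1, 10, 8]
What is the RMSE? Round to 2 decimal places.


MSE = 71.0000. RMSE = sqrt(71.0000) = 8.43.

8.43


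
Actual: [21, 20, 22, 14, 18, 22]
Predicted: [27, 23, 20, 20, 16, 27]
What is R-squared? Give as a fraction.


Mean(y) = 39/2. SS_res = 114. SS_tot = 95/2. R^2 = 1 - 114/(95/2) = -7/5.

-7/5


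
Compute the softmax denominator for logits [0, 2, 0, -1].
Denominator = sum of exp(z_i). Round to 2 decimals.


Denom = e^0=1.0000 + e^2=7.3891 + e^0=1.0000 + e^-1=0.3679. Sum = 9.7570, which rounds to 9.76.

9.76


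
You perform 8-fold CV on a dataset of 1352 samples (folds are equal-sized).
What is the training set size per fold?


Each validation fold has 1352/8 = 169 samples. Training set = 1352 - 169 = 1183.

1183


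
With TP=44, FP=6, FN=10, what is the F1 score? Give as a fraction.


Precision = 44/50 = 22/25. Recall = 44/54 = 22/27. F1 = 2*P*R/(P+R) = 11/13.

11/13


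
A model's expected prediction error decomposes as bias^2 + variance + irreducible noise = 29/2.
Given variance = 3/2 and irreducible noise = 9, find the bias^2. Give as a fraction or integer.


Total error = bias^2 + variance + irreducible noise. So bias^2 = 29/2 - 3/2 - 9 = 4.

4


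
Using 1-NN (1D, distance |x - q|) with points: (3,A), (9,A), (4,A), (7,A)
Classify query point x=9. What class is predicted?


Distances: |3-9|=6, |9-9|=0, |4-9|=5, |7-9|=2. 1 nearest: (9,A). Counts: {'A': 1}. Majority class: A.

A


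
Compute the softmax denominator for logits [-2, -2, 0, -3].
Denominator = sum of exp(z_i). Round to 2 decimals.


Denom = e^-2=0.1353 + e^-2=0.1353 + e^0=1.0000 + e^-3=0.0498. Sum = 1.3204, which rounds to 1.32.

1.32


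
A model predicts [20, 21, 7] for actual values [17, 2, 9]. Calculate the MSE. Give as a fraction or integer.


MSE = (1/3) * ((17-20)^2=9 + (2-21)^2=361 + (9-7)^2=4). Sum = 374. MSE = 374/3.

374/3


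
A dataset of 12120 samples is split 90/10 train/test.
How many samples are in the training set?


Test set = 12120 * 10% = 1212. Training set = 12120 - 1212 = 10908.

10908


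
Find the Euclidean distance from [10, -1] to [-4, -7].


d = sqrt(sum of squared differences). (10--4)^2=196, (-1--7)^2=36. Sum = 232.

sqrt(232)


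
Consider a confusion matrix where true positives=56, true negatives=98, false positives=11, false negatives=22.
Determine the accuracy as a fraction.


Accuracy = (TP + TN) / (TP + TN + FP + FN) = (56 + 98) / 187 = 14/17.

14/17


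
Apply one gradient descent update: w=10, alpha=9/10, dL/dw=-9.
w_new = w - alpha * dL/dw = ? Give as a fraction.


w_new = 10 - 9/10 * -9 = 10 - -81/10 = 181/10.

181/10


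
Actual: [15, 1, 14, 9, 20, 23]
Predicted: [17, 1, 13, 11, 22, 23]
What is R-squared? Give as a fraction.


Mean(y) = 41/3. SS_res = 13. SS_tot = 934/3. R^2 = 1 - 13/(934/3) = 895/934.

895/934


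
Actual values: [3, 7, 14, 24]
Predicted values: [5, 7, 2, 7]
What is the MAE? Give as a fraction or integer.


MAE = (1/4) * (|3-5|=2 + |7-7|=0 + |14-2|=12 + |24-7|=17). Sum = 31. MAE = 31/4.

31/4


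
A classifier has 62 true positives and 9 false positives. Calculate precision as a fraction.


Precision = TP / (TP + FP) = 62 / 71 = 62/71.

62/71


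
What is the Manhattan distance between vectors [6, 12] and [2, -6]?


d = sum of absolute differences: |6-2|=4 + |12--6|=18 = 22.

22


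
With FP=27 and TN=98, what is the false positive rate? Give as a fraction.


FPR = FP / (FP + TN) = 27 / 125 = 27/125.

27/125


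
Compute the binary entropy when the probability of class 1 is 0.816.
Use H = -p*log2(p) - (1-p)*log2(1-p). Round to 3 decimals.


H = -0.816*log2(0.816) - 0.184*log2(0.184) = 0.689.

0.689


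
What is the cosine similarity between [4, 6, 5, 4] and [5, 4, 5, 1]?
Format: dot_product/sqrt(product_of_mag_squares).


dot = 73. |a|^2 = 93, |b|^2 = 67. cos = 73/sqrt(6231).

73/sqrt(6231)


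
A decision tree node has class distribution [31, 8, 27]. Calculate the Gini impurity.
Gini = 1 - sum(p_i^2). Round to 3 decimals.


Total = 66. Proportions: 31/66, 8/66, 27/66. sum(p_i^2) = 0.4027. Gini = 1 - 0.4027 = 0.5973, which rounds to 0.597.

0.597


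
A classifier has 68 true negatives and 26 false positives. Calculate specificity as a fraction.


Specificity = TN / (TN + FP) = 68 / 94 = 34/47.

34/47


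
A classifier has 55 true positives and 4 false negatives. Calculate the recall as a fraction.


Recall = TP / (TP + FN) = 55 / 59 = 55/59.

55/59


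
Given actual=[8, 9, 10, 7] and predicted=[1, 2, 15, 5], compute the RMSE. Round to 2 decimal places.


MSE = 31.7500. RMSE = sqrt(31.7500) = 5.63.

5.63


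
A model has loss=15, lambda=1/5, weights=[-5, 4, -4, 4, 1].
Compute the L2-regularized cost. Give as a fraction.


L2 sq norm = sum(w^2) = 74. J = 15 + 1/5 * 74 = 149/5.

149/5


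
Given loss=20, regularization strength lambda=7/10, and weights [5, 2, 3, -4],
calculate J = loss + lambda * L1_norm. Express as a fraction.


L1 norm = sum(|w|) = 14. J = 20 + 7/10 * 14 = 149/5.

149/5


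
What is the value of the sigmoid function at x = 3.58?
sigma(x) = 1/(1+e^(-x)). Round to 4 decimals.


sigma(3.58) = 1/(1+e^(-3.58)) = 1/(1+0.027876) = 1/1.027876 = 0.9729.

0.9729


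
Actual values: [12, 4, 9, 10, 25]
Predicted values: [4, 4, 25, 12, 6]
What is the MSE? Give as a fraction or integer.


MSE = (1/5) * ((12-4)^2=64 + (4-4)^2=0 + (9-25)^2=256 + (10-12)^2=4 + (25-6)^2=361). Sum = 685. MSE = 137.

137


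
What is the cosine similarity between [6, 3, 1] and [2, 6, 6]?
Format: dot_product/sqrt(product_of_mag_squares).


dot = 36. |a|^2 = 46, |b|^2 = 76. cos = 36/sqrt(3496).

36/sqrt(3496)


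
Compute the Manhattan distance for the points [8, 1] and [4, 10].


d = sum of absolute differences: |8-4|=4 + |1-10|=9 = 13.

13


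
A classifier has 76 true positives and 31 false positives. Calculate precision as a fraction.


Precision = TP / (TP + FP) = 76 / 107 = 76/107.

76/107


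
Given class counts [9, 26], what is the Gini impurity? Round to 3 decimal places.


Total = 35. Proportions: 9/35, 26/35. sum(p_i^2) = 0.6180. Gini = 1 - 0.6180 = 0.3820, which rounds to 0.382.

0.382


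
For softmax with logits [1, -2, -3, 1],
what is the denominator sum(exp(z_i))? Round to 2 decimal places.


Denom = e^1=2.7183 + e^-2=0.1353 + e^-3=0.0498 + e^1=2.7183. Sum = 5.6217, which rounds to 5.62.

5.62


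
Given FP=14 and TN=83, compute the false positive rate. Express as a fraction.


FPR = FP / (FP + TN) = 14 / 97 = 14/97.

14/97


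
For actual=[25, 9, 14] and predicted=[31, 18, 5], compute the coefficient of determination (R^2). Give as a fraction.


Mean(y) = 16. SS_res = 198. SS_tot = 134. R^2 = 1 - 198/(134) = -32/67.

-32/67


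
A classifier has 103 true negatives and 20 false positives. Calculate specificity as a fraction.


Specificity = TN / (TN + FP) = 103 / 123 = 103/123.

103/123


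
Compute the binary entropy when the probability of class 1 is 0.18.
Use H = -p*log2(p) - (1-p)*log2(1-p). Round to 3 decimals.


H = -0.18*log2(0.18) - 0.82*log2(0.82) = 0.680.

0.680


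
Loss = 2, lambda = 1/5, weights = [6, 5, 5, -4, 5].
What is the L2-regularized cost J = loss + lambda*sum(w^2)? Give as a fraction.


L2 sq norm = sum(w^2) = 127. J = 2 + 1/5 * 127 = 137/5.

137/5


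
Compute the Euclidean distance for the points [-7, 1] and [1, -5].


d = sqrt(sum of squared differences). (-7-1)^2=64, (1--5)^2=36. Sum = 100.

10


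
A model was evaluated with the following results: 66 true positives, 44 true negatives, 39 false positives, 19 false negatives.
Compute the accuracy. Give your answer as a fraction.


Accuracy = (TP + TN) / (TP + TN + FP + FN) = (66 + 44) / 168 = 55/84.

55/84


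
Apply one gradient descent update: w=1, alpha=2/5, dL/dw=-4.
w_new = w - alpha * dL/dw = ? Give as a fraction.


w_new = 1 - 2/5 * -4 = 1 - -8/5 = 13/5.

13/5


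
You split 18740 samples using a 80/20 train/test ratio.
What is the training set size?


Test set = 18740 * 20% = 3748. Training set = 18740 - 3748 = 14992.

14992


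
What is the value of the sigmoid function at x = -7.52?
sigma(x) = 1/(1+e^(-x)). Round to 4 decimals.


sigma(-7.52) = 1/(1+e^(7.52)) = 1/(1+1844.567294) = 1/1845.567294 = 0.0005.

0.0005


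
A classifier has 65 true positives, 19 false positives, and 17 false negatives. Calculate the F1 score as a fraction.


Precision = 65/84 = 65/84. Recall = 65/82 = 65/82. F1 = 2*P*R/(P+R) = 65/83.

65/83


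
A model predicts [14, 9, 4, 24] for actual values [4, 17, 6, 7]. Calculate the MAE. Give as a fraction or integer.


MAE = (1/4) * (|4-14|=10 + |17-9|=8 + |6-4|=2 + |7-24|=17). Sum = 37. MAE = 37/4.

37/4


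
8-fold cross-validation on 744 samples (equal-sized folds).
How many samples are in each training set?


Each validation fold has 744/8 = 93 samples. Training set = 744 - 93 = 651.

651


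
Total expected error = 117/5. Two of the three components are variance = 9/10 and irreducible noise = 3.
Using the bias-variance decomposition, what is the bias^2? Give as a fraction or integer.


Total error = bias^2 + variance + irreducible noise. So bias^2 = 117/5 - 9/10 - 3 = 39/2.

39/2


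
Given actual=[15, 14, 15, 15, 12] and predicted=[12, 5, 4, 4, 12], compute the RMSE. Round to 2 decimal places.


MSE = 66.4000. RMSE = sqrt(66.4000) = 8.15.

8.15


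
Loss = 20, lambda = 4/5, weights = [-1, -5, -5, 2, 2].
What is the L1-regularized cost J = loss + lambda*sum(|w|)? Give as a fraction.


L1 norm = sum(|w|) = 15. J = 20 + 4/5 * 15 = 32.

32


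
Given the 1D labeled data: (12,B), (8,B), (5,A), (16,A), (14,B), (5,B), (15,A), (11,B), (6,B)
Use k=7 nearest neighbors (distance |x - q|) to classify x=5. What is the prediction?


Distances: |12-5|=7, |8-5|=3, |5-5|=0, |16-5|=11, |14-5|=9, |5-5|=0, |15-5|=10, |11-5|=6, |6-5|=1. 7 nearest: (5,A), (5,B), (6,B), (8,B), (11,B), (12,B), (14,B). Counts: {'A': 1, 'B': 6}. Majority class: B.

B


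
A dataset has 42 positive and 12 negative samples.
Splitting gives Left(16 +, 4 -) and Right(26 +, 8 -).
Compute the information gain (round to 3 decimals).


H(parent) = 0.7642. H(left) = 0.7219, H(right) = 0.7871. Weighted = (20/54)*0.7219 + (34/54)*0.7871 = 0.7630. IG = 0.7642 - 0.7630 = 0.0012, which rounds to 0.001.

0.001


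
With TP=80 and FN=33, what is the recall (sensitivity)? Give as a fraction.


Recall = TP / (TP + FN) = 80 / 113 = 80/113.

80/113


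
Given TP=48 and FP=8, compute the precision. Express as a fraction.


Precision = TP / (TP + FP) = 48 / 56 = 6/7.

6/7


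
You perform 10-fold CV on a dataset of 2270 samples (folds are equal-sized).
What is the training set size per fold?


Each validation fold has 2270/10 = 227 samples. Training set = 2270 - 227 = 2043.

2043


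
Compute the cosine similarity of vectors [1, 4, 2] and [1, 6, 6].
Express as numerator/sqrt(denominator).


dot = 37. |a|^2 = 21, |b|^2 = 73. cos = 37/sqrt(1533).

37/sqrt(1533)


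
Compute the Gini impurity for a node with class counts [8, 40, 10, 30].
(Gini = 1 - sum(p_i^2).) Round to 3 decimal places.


Total = 88. Proportions: 8/88, 40/88, 10/88, 30/88. sum(p_i^2) = 0.3440. Gini = 1 - 0.3440 = 0.6560, which rounds to 0.656.

0.656


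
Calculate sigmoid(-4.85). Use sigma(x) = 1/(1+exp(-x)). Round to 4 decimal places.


sigma(-4.85) = 1/(1+e^(4.85)) = 1/(1+127.740390) = 1/128.740390 = 0.0078.

0.0078


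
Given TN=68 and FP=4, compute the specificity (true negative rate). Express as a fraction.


Specificity = TN / (TN + FP) = 68 / 72 = 17/18.

17/18


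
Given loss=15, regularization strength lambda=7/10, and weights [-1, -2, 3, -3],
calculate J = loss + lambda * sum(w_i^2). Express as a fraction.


L2 sq norm = sum(w^2) = 23. J = 15 + 7/10 * 23 = 311/10.

311/10


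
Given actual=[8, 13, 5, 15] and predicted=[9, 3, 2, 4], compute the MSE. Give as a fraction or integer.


MSE = (1/4) * ((8-9)^2=1 + (13-3)^2=100 + (5-2)^2=9 + (15-4)^2=121). Sum = 231. MSE = 231/4.

231/4


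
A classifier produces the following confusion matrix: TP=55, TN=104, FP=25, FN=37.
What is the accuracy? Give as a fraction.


Accuracy = (TP + TN) / (TP + TN + FP + FN) = (55 + 104) / 221 = 159/221.

159/221


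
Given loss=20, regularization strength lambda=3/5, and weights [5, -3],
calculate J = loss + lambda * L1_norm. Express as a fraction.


L1 norm = sum(|w|) = 8. J = 20 + 3/5 * 8 = 124/5.

124/5


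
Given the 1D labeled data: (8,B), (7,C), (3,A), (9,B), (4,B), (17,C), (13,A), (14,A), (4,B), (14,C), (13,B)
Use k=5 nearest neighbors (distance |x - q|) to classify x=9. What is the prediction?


Distances: |8-9|=1, |7-9|=2, |3-9|=6, |9-9|=0, |4-9|=5, |17-9|=8, |13-9|=4, |14-9|=5, |4-9|=5, |14-9|=5, |13-9|=4. 5 nearest: (9,B), (8,B), (7,C), (13,A), (13,B). Counts: {'B': 3, 'C': 1, 'A': 1}. Majority class: B.

B


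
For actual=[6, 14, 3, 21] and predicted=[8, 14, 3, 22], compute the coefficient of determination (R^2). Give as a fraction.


Mean(y) = 11. SS_res = 5. SS_tot = 198. R^2 = 1 - 5/(198) = 193/198.

193/198


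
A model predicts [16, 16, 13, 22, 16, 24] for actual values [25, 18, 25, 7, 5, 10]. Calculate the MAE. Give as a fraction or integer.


MAE = (1/6) * (|25-16|=9 + |18-16|=2 + |25-13|=12 + |7-22|=15 + |5-16|=11 + |10-24|=14). Sum = 63. MAE = 21/2.

21/2


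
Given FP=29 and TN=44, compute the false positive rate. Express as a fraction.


FPR = FP / (FP + TN) = 29 / 73 = 29/73.

29/73


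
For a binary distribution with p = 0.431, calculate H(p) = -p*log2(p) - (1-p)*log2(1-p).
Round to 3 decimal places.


H = -0.431*log2(0.431) - 0.569*log2(0.569) = 0.986.

0.986


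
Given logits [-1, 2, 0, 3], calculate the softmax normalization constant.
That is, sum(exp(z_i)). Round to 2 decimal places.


Denom = e^-1=0.3679 + e^2=7.3891 + e^0=1.0000 + e^3=20.0855. Sum = 28.8425, which rounds to 28.84.

28.84


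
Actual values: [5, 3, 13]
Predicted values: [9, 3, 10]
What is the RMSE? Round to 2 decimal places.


MSE = 8.3333. RMSE = sqrt(8.3333) = 2.89.

2.89


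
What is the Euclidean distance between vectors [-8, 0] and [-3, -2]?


d = sqrt(sum of squared differences). (-8--3)^2=25, (0--2)^2=4. Sum = 29.

sqrt(29)


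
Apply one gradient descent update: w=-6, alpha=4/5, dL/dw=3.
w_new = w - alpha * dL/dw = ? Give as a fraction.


w_new = -6 - 4/5 * 3 = -6 - 12/5 = -42/5.

-42/5


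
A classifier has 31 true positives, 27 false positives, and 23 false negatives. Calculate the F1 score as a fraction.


Precision = 31/58 = 31/58. Recall = 31/54 = 31/54. F1 = 2*P*R/(P+R) = 31/56.

31/56


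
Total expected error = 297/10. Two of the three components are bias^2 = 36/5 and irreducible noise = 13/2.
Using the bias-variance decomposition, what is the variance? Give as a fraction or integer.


Total error = bias^2 + variance + irreducible noise. So variance = 297/10 - 36/5 - 13/2 = 16.

16


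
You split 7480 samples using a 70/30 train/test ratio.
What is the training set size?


Test set = 7480 * 30% = 2244. Training set = 7480 - 2244 = 5236.

5236


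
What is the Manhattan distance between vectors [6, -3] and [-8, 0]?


d = sum of absolute differences: |6--8|=14 + |-3-0|=3 = 17.

17


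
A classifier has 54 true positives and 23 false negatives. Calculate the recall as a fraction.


Recall = TP / (TP + FN) = 54 / 77 = 54/77.

54/77


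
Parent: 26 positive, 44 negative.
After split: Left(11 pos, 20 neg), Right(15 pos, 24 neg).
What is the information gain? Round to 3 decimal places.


H(parent) = 0.9518. H(left) = 0.9383, H(right) = 0.9612. Weighted = (31/70)*0.9383 + (39/70)*0.9612 = 0.9511. IG = 0.9518 - 0.9511 = 0.0007, which rounds to 0.001.

0.001


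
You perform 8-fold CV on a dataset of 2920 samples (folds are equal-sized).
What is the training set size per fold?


Each validation fold has 2920/8 = 365 samples. Training set = 2920 - 365 = 2555.

2555


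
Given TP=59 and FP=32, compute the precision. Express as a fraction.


Precision = TP / (TP + FP) = 59 / 91 = 59/91.

59/91


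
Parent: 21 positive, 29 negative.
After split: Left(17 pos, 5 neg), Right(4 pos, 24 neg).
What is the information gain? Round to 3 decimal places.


H(parent) = 0.9815. H(left) = 0.7732, H(right) = 0.5917. Weighted = (22/50)*0.7732 + (28/50)*0.5917 = 0.6716. IG = 0.9815 - 0.6716 = 0.3099, which rounds to 0.310.

0.310


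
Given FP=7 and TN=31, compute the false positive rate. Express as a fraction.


FPR = FP / (FP + TN) = 7 / 38 = 7/38.

7/38


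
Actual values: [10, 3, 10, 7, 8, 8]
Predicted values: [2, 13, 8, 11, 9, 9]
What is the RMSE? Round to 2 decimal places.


MSE = 31.0000. RMSE = sqrt(31.0000) = 5.57.

5.57


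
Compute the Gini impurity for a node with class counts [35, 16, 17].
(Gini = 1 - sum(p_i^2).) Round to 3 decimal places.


Total = 68. Proportions: 35/68, 16/68, 17/68. sum(p_i^2) = 0.3828. Gini = 1 - 0.3828 = 0.6172, which rounds to 0.617.

0.617


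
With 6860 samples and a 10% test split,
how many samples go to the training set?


Test set = 6860 * 10% = 686. Training set = 6860 - 686 = 6174.

6174


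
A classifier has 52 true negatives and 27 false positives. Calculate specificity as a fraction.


Specificity = TN / (TN + FP) = 52 / 79 = 52/79.

52/79


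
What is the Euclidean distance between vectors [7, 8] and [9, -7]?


d = sqrt(sum of squared differences). (7-9)^2=4, (8--7)^2=225. Sum = 229.

sqrt(229)


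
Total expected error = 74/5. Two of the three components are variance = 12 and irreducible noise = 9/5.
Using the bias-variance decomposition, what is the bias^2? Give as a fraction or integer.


Total error = bias^2 + variance + irreducible noise. So bias^2 = 74/5 - 12 - 9/5 = 1.

1


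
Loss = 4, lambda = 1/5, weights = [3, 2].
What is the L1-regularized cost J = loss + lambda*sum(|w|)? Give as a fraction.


L1 norm = sum(|w|) = 5. J = 4 + 1/5 * 5 = 5.

5


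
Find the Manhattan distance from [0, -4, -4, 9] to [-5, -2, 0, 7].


d = sum of absolute differences: |0--5|=5 + |-4--2|=2 + |-4-0|=4 + |9-7|=2 = 13.

13


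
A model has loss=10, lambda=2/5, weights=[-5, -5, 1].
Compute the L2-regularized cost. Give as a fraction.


L2 sq norm = sum(w^2) = 51. J = 10 + 2/5 * 51 = 152/5.

152/5


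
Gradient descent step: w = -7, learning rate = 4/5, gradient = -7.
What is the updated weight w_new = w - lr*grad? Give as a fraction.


w_new = -7 - 4/5 * -7 = -7 - -28/5 = -7/5.

-7/5


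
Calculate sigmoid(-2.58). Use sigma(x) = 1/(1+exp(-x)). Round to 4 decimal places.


sigma(-2.58) = 1/(1+e^(2.58)) = 1/(1+13.197138) = 1/14.197138 = 0.0704.

0.0704


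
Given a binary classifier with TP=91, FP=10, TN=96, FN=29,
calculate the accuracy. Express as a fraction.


Accuracy = (TP + TN) / (TP + TN + FP + FN) = (91 + 96) / 226 = 187/226.

187/226


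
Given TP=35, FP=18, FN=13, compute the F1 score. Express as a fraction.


Precision = 35/53 = 35/53. Recall = 35/48 = 35/48. F1 = 2*P*R/(P+R) = 70/101.

70/101


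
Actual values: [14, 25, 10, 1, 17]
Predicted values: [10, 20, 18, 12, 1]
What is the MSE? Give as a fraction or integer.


MSE = (1/5) * ((14-10)^2=16 + (25-20)^2=25 + (10-18)^2=64 + (1-12)^2=121 + (17-1)^2=256). Sum = 482. MSE = 482/5.

482/5


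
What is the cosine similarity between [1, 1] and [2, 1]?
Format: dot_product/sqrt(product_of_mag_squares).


dot = 3. |a|^2 = 2, |b|^2 = 5. cos = 3/sqrt(10).

3/sqrt(10)


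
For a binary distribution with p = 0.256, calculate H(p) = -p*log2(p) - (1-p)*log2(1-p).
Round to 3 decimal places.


H = -0.256*log2(0.256) - 0.744*log2(0.744) = 0.821.

0.821


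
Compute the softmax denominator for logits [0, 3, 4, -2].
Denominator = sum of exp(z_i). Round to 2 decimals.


Denom = e^0=1.0000 + e^3=20.0855 + e^4=54.5982 + e^-2=0.1353. Sum = 75.8190, which rounds to 75.82.

75.82


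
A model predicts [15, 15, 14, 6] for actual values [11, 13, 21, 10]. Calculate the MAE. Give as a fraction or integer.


MAE = (1/4) * (|11-15|=4 + |13-15|=2 + |21-14|=7 + |10-6|=4). Sum = 17. MAE = 17/4.

17/4


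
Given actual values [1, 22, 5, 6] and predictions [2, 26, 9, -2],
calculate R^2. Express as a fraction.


Mean(y) = 17/2. SS_res = 97. SS_tot = 257. R^2 = 1 - 97/(257) = 160/257.

160/257


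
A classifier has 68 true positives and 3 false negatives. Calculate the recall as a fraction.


Recall = TP / (TP + FN) = 68 / 71 = 68/71.

68/71


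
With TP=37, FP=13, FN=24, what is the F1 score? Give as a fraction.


Precision = 37/50 = 37/50. Recall = 37/61 = 37/61. F1 = 2*P*R/(P+R) = 2/3.

2/3


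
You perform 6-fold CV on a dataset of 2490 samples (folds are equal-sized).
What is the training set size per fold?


Each validation fold has 2490/6 = 415 samples. Training set = 2490 - 415 = 2075.

2075


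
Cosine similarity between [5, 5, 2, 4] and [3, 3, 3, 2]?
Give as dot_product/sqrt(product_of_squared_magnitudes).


dot = 44. |a|^2 = 70, |b|^2 = 31. cos = 44/sqrt(2170).

44/sqrt(2170)


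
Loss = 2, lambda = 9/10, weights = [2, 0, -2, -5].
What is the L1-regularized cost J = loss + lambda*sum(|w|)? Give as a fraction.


L1 norm = sum(|w|) = 9. J = 2 + 9/10 * 9 = 101/10.

101/10


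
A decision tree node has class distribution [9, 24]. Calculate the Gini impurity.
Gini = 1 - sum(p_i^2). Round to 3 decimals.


Total = 33. Proportions: 9/33, 24/33. sum(p_i^2) = 0.6033. Gini = 1 - 0.6033 = 0.3967, which rounds to 0.397.

0.397


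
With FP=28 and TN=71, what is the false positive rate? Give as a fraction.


FPR = FP / (FP + TN) = 28 / 99 = 28/99.

28/99


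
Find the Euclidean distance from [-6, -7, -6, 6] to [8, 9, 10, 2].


d = sqrt(sum of squared differences). (-6-8)^2=196, (-7-9)^2=256, (-6-10)^2=256, (6-2)^2=16. Sum = 724.

sqrt(724)


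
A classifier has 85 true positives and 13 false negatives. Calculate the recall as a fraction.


Recall = TP / (TP + FN) = 85 / 98 = 85/98.

85/98


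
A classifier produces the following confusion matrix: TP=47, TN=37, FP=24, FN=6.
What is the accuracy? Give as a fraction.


Accuracy = (TP + TN) / (TP + TN + FP + FN) = (47 + 37) / 114 = 14/19.

14/19


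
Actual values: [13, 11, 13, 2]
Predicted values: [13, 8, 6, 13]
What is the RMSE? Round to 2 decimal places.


MSE = 44.7500. RMSE = sqrt(44.7500) = 6.69.

6.69


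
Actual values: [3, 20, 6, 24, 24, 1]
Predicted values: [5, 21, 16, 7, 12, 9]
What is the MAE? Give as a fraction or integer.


MAE = (1/6) * (|3-5|=2 + |20-21|=1 + |6-16|=10 + |24-7|=17 + |24-12|=12 + |1-9|=8). Sum = 50. MAE = 25/3.

25/3


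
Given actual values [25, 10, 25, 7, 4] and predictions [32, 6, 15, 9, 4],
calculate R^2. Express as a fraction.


Mean(y) = 71/5. SS_res = 169. SS_tot = 2034/5. R^2 = 1 - 169/(2034/5) = 1189/2034.

1189/2034


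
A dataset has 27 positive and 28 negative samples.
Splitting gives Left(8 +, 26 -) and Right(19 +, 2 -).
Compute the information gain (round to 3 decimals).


H(parent) = 0.9998. H(left) = 0.7871, H(right) = 0.4537. Weighted = (34/55)*0.7871 + (21/55)*0.4537 = 0.6598. IG = 0.9998 - 0.6598 = 0.3400, which rounds to 0.340.

0.340


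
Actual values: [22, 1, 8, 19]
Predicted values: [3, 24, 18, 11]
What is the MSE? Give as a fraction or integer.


MSE = (1/4) * ((22-3)^2=361 + (1-24)^2=529 + (8-18)^2=100 + (19-11)^2=64). Sum = 1054. MSE = 527/2.

527/2


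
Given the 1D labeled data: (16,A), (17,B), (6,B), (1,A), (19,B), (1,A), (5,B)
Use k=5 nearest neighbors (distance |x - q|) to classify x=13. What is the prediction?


Distances: |16-13|=3, |17-13|=4, |6-13|=7, |1-13|=12, |19-13|=6, |1-13|=12, |5-13|=8. 5 nearest: (16,A), (17,B), (19,B), (6,B), (5,B). Counts: {'A': 1, 'B': 4}. Majority class: B.

B


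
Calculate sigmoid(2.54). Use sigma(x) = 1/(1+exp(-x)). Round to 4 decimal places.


sigma(2.54) = 1/(1+e^(-2.54)) = 1/(1+0.078866) = 1/1.078866 = 0.9269.

0.9269


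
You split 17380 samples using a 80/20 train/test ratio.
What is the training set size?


Test set = 17380 * 20% = 3476. Training set = 17380 - 3476 = 13904.

13904


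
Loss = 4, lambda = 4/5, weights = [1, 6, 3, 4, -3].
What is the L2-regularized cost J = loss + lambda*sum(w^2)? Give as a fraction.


L2 sq norm = sum(w^2) = 71. J = 4 + 4/5 * 71 = 304/5.

304/5


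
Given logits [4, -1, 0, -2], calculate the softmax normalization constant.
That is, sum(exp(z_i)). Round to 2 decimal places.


Denom = e^4=54.5982 + e^-1=0.3679 + e^0=1.0000 + e^-2=0.1353. Sum = 56.1014, which rounds to 56.10.

56.10


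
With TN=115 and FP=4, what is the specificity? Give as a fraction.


Specificity = TN / (TN + FP) = 115 / 119 = 115/119.

115/119


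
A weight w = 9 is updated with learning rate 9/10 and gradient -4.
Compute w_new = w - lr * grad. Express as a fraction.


w_new = 9 - 9/10 * -4 = 9 - -18/5 = 63/5.

63/5


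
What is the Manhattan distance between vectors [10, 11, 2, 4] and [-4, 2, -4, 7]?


d = sum of absolute differences: |10--4|=14 + |11-2|=9 + |2--4|=6 + |4-7|=3 = 32.

32


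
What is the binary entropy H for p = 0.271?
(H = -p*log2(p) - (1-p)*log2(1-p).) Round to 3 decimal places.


H = -0.271*log2(0.271) - 0.729*log2(0.729) = 0.843.

0.843


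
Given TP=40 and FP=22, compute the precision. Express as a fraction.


Precision = TP / (TP + FP) = 40 / 62 = 20/31.

20/31


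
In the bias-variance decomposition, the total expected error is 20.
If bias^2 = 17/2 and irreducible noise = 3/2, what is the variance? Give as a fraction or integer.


Total error = bias^2 + variance + irreducible noise. So variance = 20 - 17/2 - 3/2 = 10.

10


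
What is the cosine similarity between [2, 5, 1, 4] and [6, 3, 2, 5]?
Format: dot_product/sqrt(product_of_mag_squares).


dot = 49. |a|^2 = 46, |b|^2 = 74. cos = 49/sqrt(3404).

49/sqrt(3404)


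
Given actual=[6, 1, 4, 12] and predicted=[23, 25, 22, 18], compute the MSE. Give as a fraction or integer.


MSE = (1/4) * ((6-23)^2=289 + (1-25)^2=576 + (4-22)^2=324 + (12-18)^2=36). Sum = 1225. MSE = 1225/4.

1225/4


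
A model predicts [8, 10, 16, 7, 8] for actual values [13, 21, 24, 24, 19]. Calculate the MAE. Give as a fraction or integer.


MAE = (1/5) * (|13-8|=5 + |21-10|=11 + |24-16|=8 + |24-7|=17 + |19-8|=11). Sum = 52. MAE = 52/5.

52/5


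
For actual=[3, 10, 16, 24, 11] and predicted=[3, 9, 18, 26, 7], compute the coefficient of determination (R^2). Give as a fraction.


Mean(y) = 64/5. SS_res = 25. SS_tot = 1214/5. R^2 = 1 - 25/(1214/5) = 1089/1214.

1089/1214


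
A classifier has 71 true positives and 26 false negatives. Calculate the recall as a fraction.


Recall = TP / (TP + FN) = 71 / 97 = 71/97.

71/97


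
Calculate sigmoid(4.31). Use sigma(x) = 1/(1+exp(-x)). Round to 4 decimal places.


sigma(4.31) = 1/(1+e^(-4.31)) = 1/(1+0.013434) = 1/1.013434 = 0.9867.

0.9867


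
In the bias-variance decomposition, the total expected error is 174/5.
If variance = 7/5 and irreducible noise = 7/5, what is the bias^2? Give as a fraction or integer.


Total error = bias^2 + variance + irreducible noise. So bias^2 = 174/5 - 7/5 - 7/5 = 32.

32


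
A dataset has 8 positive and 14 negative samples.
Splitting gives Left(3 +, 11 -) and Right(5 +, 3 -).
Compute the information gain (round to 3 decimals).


H(parent) = 0.9457. H(left) = 0.7496, H(right) = 0.9544. Weighted = (14/22)*0.7496 + (8/22)*0.9544 = 0.8241. IG = 0.9457 - 0.8241 = 0.1216, which rounds to 0.122.

0.122


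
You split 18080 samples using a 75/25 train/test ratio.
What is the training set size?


Test set = 18080 * 25% = 4520. Training set = 18080 - 4520 = 13560.

13560


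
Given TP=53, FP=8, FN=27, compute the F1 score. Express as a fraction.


Precision = 53/61 = 53/61. Recall = 53/80 = 53/80. F1 = 2*P*R/(P+R) = 106/141.

106/141


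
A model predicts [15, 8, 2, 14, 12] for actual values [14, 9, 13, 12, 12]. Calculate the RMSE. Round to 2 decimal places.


MSE = 25.4000. RMSE = sqrt(25.4000) = 5.04.

5.04


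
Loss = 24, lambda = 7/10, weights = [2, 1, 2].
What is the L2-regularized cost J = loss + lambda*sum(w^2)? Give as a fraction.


L2 sq norm = sum(w^2) = 9. J = 24 + 7/10 * 9 = 303/10.

303/10


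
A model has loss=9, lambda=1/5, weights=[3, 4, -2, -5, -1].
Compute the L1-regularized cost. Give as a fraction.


L1 norm = sum(|w|) = 15. J = 9 + 1/5 * 15 = 12.

12


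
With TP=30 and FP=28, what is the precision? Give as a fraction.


Precision = TP / (TP + FP) = 30 / 58 = 15/29.

15/29


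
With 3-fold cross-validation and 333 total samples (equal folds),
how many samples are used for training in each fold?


Each validation fold has 333/3 = 111 samples. Training set = 333 - 111 = 222.

222


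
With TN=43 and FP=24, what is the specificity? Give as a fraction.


Specificity = TN / (TN + FP) = 43 / 67 = 43/67.

43/67


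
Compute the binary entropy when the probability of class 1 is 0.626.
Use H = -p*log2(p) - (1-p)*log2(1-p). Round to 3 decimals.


H = -0.626*log2(0.626) - 0.374*log2(0.374) = 0.954.

0.954


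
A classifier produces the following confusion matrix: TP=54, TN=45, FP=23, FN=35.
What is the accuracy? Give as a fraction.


Accuracy = (TP + TN) / (TP + TN + FP + FN) = (54 + 45) / 157 = 99/157.

99/157


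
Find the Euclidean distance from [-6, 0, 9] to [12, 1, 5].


d = sqrt(sum of squared differences). (-6-12)^2=324, (0-1)^2=1, (9-5)^2=16. Sum = 341.

sqrt(341)


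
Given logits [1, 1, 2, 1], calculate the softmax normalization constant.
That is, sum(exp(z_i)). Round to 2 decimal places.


Denom = e^1=2.7183 + e^1=2.7183 + e^2=7.3891 + e^1=2.7183. Sum = 15.5440, which rounds to 15.54.

15.54
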